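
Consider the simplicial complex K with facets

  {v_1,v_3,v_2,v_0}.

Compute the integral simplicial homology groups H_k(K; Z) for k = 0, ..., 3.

H_0 ≅ Z,  H_1 = 0,  H_2 = 0,  H_3 = 0.

Order the vertices as v_0 < v_1 < v_2 < v_3. Listing each simplex with vertices in this order, K has dimension 3 with simplices:

  0-simplices (4): [v_0], [v_1], [v_2], [v_3]
  1-simplices (6): [v_0,v_1], [v_0,v_2], [v_0,v_3], [v_1,v_2], [v_1,v_3], [v_2,v_3]
  2-simplices (4): [v_0,v_1,v_2], [v_0,v_1,v_3], [v_0,v_2,v_3], [v_1,v_2,v_3]
  3-simplices (1): [v_0,v_1,v_2,v_3]

giving chain groups C_0 ≅ Z^4, C_1 ≅ Z^6, C_2 ≅ Z^4, C_3 ≅ Z^1.

The boundary map ∂_1: C_1 → C_0 sends each edge [p,q] (with p < q) to q − p.
The resulting 4×6 matrix has rank 3, and its Smith normal form has invariant factors (1,1,1).

∂_2: C_2 → C_1 sends each 2-simplex [p,q,r] to [q,r] − [p,r] + [p,q]. For instance
  ∂[v_1,v_2,v_3] = [v_2,v_3] − [v_1,v_3] + [v_1,v_2],
  ∂[v_0,v_1,v_2] = [v_1,v_2] − [v_0,v_2] + [v_0,v_1].
This gives a 6×4 integer matrix of rank 3; reducing to Smith normal form yields diagonal entries (1,1,1).

The boundary map ∂_3: C_3 → C_2 sends each 3-simplex σ to the alternating sum Σ_i (−1)^i (σ with its i-th vertex removed). For instance
  ∂[v_0,v_1,v_2,v_3] = [v_1,v_2,v_3] − [v_0,v_2,v_3] + [v_0,v_1,v_3] − [v_0,v_1,v_2].
As a 4×1 matrix over Z this has rank 1, with invariant factors (1).

From H_k ≅ ker(∂_k) / im(∂_{k+1}) we obtain:

  H_0: rank C_0 − rank ∂_1 = 4 − 3 = 1, and the invariant factors of ∂_1 are all 1, so H_0 ≅ Z.
  H_1: rank ker ∂_1 − rank ∂_2 = (6 − 3) − 3 = 0, and the invariant factors of ∂_2 are all 1, so H_1 ≅ 0.
  H_2: rank ker ∂_2 − rank ∂_3 = (4 − 3) − 1 = 0, and the invariant factors of ∂_3 are all 1, so H_2 ≅ 0.
  H_3: rank ker ∂_3 − rank ∂_4 = (1 − 1) − 0 = 0, and there is no ∂_4, so H_3 ≅ 0.

As a check, the Euler characteristic is 4 − 6 + 4 − 1 = 1, which agrees with 1 − 0 + 0 − 0 = 1.
(K is a triangulation of the 3-simplex.)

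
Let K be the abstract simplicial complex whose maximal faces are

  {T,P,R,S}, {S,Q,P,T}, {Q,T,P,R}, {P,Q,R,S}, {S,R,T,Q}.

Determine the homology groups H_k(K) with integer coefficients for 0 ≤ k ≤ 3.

We work with the vertex ordering P < Q < R < S < T. The simplices of K, each written with vertices in increasing order, are:

  0-simplices (5): P, Q, R, S, T
  1-simplices (10): PQ, PR, PS, PT, QR, QS, QT, RS, RT, ST
  2-simplices (10): PQR, PQS, PQT, PRS, PRT, PST, QRS, QRT, QST, RST
  3-simplices (5): PQRS, PQRT, PQST, PRST, QRST

so the chain groups are C_0 ≅ Z^5, C_1 ≅ Z^10, C_2 ≅ Z^10, C_3 ≅ Z^5.

Boundary ∂_1: C_1 → C_0 maps an edge to its endpoints' difference, ∂[p,q] = q − p. For instance
  ∂PT = T − P.
The resulting 5×10 matrix has rank 4, and its Smith normal form has invariant factors (1,1,1,1).

Boundary ∂_2: C_2 → C_1 acts by ∂[p,q,r] = [q,r] − [p,r] + [p,q]. For instance
  ∂QST = ST − QT + QS,
  ∂QRT = RT − QT + QR.
The resulting 10×10 matrix has rank 6, and its Smith normal form has invariant factors (1,1,1,1,1,1).

Boundary ∂_3: C_3 → C_2 sends each 3-simplex σ to the alternating sum Σ_i (−1)^i (σ with its i-th vertex removed). For instance
  ∂PQRT = QRT − PRT + PQT − PQR,
  ∂QRST = RST − QST + QRT − QRS.
The 10×5 boundary matrix has rank 4 and Smith normal form diag(1,1,1,1).

Computing H_k = (kernel of ∂_k) / (image of ∂_{k+1}):

  H_0: rank C_0 − rank ∂_1 = 5 − 4 = 1, and the invariant factors of ∂_1 are all 1, so H_0 = Z.
  H_1: rank ker ∂_1 − rank ∂_2 = (10 − 4) − 6 = 0, and the invariant factors of ∂_2 are all 1, so H_1 = 0.
  H_2: rank ker ∂_2 − rank ∂_3 = (10 − 6) − 4 = 0, and the invariant factors of ∂_3 are all 1, so H_2 = 0.
  H_3: rank ker ∂_3 − rank ∂_4 = (5 − 4) − 0 = 1, and there is no ∂_4, so H_3 = Z.

(K is a triangulation of the 3-sphere S^3.)

H_0 ≅ Z,  H_1 = 0,  H_2 = 0,  H_3 ≅ Z.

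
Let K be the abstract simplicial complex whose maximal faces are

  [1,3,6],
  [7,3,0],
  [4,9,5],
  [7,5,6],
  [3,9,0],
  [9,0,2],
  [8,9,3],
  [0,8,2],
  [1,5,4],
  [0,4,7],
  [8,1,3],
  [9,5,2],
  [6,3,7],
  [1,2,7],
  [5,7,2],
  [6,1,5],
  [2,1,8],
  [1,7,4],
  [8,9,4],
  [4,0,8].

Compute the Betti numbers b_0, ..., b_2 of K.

b_0 = 1, b_1 = 1, b_2 = 0.

We work with the vertex ordering 0 < 1 < 2 < 3 < 4 < 5 < 6 < 7 < 8 < 9. The simplices of K, each written with vertices in increasing order, are:

  0-simplices (10): [0], [1], [2], [3], [4], [5], [6], [7], [8], [9]
  1-simplices (30): (30 of them)
  2-simplices (20): (20 of them)

giving chain groups C_0 ≅ Z^10, C_1 ≅ Z^30, C_2 ≅ Z^20.

The boundary map ∂_1: C_1 → C_0 is given by ∂[p,q] = [q] − [p]. For instance
  ∂[2,7] = [7] − [2].
The 10×30 boundary matrix has rank 9 and Smith normal form diag(1,1,1,1,1,1,1,1,1).

Boundary ∂_2: C_2 → C_1 acts by ∂[p,q,r] = [q,r] − [p,r] + [p,q]. For instance
  ∂[1,4,7] = [4,7] − [1,7] + [1,4],
  ∂[1,3,6] = [3,6] − [1,6] + [1,3].
The 30×20 boundary matrix has rank 20 and Smith normal form diag(1,1,1,1,1,1,1,1,1,1,1,1,1,1,1,1,1,1,1,2).

Computing H_k = (kernel of ∂_k) / (image of ∂_{k+1}):

  H_0: rank C_0 − rank ∂_1 = 10 − 9 = 1, and the invariant factors of ∂_1 are all 1, so H_0 ≅ Z.
  H_1: rank ker ∂_1 − rank ∂_2 = (30 − 9) − 20 = 1, and ∂_2 has invariant factor 2 > 1, so H_1 ≅ Z ⊕ Z/2.
  H_2: rank ker ∂_2 − rank ∂_3 = (20 − 20) − 0 = 0, and there is no ∂_3, so H_2 ≅ 0.

Hence the Betti numbers are b_0 = 1, b_1 = 1, b_2 = 0.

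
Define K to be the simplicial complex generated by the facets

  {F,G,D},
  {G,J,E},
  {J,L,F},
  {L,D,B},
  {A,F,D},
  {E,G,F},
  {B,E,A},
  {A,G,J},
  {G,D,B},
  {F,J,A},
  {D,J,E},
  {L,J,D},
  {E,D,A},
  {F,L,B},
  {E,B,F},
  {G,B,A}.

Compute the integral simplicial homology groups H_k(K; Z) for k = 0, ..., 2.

H_0 ≅ Z,  H_1 ≅ Z^2,  H_2 ≅ Z.

Fix the vertex order A < B < D < E < F < G < J < L and write every simplex with vertices in increasing order. Then dim K = 2 and the simplices of K are:

  0-simplices (8): A, B, D, E, F, G, J, L
  1-simplices (24): AB, AD, AE, AF, AG, AJ, BD, BE, BF, BG, BL, DE, DF, DG, DJ, DL, EF, EG, EJ, FG, FJ, FL, GJ, JL
  2-simplices (16): ABE, ABG, ADE, ADF, AFJ, AGJ, BDG, BDL, BEF, BFL, DEJ, DFG, DJL, EFG, EGJ, FJL

Hence C_0 ≅ Z^8, C_1 ≅ Z^24, C_2 ≅ Z^16.

The boundary map ∂_1: C_1 → C_0 sends each edge [p,q] (with p < q) to q − p.
The resulting 8×24 matrix has rank 7, and its Smith normal form has invariant factors (1,1,1,1,1,1,1).

Boundary ∂_2: C_2 → C_1 acts by ∂[p,q,r] = [q,r] − [p,r] + [p,q]. For instance
  ∂EGJ = GJ − EJ + EG,
  ∂DEJ = EJ − DJ + DE.
The resulting 24×16 matrix has rank 15, and its Smith normal form has invariant factors (1,1,1,1,1,1,1,1,1,1,1,1,1,1,1).

Computing H_k = (kernel of ∂_k) / (image of ∂_{k+1}):

  H_0: rank C_0 − rank ∂_1 = 8 − 7 = 1, and the invariant factors of ∂_1 are all 1, so H_0 ≅ Z.
  H_1: rank ker ∂_1 − rank ∂_2 = (24 − 7) − 15 = 2, and the invariant factors of ∂_2 are all 1, so H_1 ≅ Z^2.
  H_2: rank ker ∂_2 − rank ∂_3 = (16 − 15) − 0 = 1, and there is no ∂_3, so H_2 ≅ Z.

As a check, the Euler characteristic is 8 − 24 + 16 = 0, which agrees with 1 − 2 + 1 = 0.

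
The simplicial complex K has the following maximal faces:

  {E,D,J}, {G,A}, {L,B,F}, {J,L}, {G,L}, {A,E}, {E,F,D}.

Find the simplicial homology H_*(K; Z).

H_0 = Z,  H_1 = Z^2,  H_2 = 0.

We work with the vertex ordering A < B < D < E < F < G < J < L. The simplices of K, each written with vertices in increasing order, are:

  0-simplices (8): A, B, D, E, F, G, J, L
  1-simplices (12): AE, AG, BF, BL, DE, DF, DJ, EF, EJ, FL, GL, JL
  2-simplices (3): BFL, DEF, DEJ

Hence C_0 ≅ Z^8, C_1 ≅ Z^12, C_2 ≅ Z^3.

Boundary ∂_1: C_1 → C_0 maps an edge to its endpoints' difference, ∂[p,q] = q − p. For instance
  ∂EJ = J − E.
The 8×12 boundary matrix has rank 7 and Smith normal form diag(1,1,1,1,1,1,1).

Boundary ∂_2: C_2 → C_1 acts by ∂[p,q,r] = [q,r] − [p,r] + [p,q]. For instance
  ∂BFL = FL − BL + BF,
  ∂DEJ = EJ − DJ + DE.
The resulting 12×3 matrix has rank 3, and its Smith normal form has invariant factors (1,1,1).

Computing H_k = (kernel of ∂_k) / (image of ∂_{k+1}):

  H_0: rank C_0 − rank ∂_1 = 8 − 7 = 1, and the invariant factors of ∂_1 are all 1, so H_0 ≅ Z.
  H_1: rank ker ∂_1 − rank ∂_2 = (12 − 7) − 3 = 2, and the invariant factors of ∂_2 are all 1, so H_1 ≅ Z^2.
  H_2: rank ker ∂_2 − rank ∂_3 = (3 − 3) − 0 = 0, and there is no ∂_3, so H_2 ≅ 0.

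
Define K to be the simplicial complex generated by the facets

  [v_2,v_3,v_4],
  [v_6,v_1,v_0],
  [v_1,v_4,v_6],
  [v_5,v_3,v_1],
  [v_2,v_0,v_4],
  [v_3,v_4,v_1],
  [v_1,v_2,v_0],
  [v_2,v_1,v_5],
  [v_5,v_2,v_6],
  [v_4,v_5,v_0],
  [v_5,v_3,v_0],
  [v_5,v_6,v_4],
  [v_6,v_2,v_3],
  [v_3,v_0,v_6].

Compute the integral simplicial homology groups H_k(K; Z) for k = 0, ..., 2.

Order the vertices as v_0 < v_1 < v_2 < v_3 < v_4 < v_5 < v_6. Listing each simplex with vertices in this order, K has dimension 2 with simplices:

  0-simplices (7): [v_0], [v_1], [v_2], [v_3], [v_4], [v_5], [v_6]
  1-simplices (21): (21 of them)
  2-simplices (14): (14 of them)

Hence C_0 ≅ Z^7, C_1 ≅ Z^21, C_2 ≅ Z^14.

∂_1: C_1 → C_0 maps an edge to its endpoints' difference, ∂[p,q] = q − p. For instance
  ∂[v_2,v_6] = [v_6] − [v_2].
As a 7×21 matrix over Z this has rank 6, with invariant factors (1,1,1,1,1,1).

The boundary map ∂_2: C_2 → C_1 acts by ∂[p,q,r] = [q,r] − [p,r] + [p,q]. For instance
  ∂[v_1,v_2,v_5] = [v_2,v_5] − [v_1,v_5] + [v_1,v_2],
  ∂[v_0,v_1,v_6] = [v_1,v_6] − [v_0,v_6] + [v_0,v_1].
As a 21×14 matrix over Z this has rank 13, with invariant factors (1,1,1,1,1,1,1,1,1,1,1,1,1).

Reading off H_k = ker ∂_k / im ∂_{k+1}:

  H_0: rank C_0 − rank ∂_1 = 7 − 6 = 1, and the invariant factors of ∂_1 are all 1, so H_0 = Z.
  H_1: rank ker ∂_1 − rank ∂_2 = (21 − 6) − 13 = 2, and the invariant factors of ∂_2 are all 1, so H_1 = Z^2.
  H_2: rank ker ∂_2 − rank ∂_3 = (14 − 13) − 0 = 1, and there is no ∂_3, so H_2 = Z.

H_0 = Z,  H_1 = Z^2,  H_2 = Z.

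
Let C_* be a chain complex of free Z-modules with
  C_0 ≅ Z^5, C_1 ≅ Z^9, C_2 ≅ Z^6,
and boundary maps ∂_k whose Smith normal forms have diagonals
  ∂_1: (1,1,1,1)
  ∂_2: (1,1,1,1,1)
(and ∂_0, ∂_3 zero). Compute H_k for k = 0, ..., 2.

H_0: b_0 = 5 − 0 − 4 = 1; torsion from ∂_1 factors > 1: none. So H_0 = Z.
H_1: b_1 = 9 − 4 − 5 = 0; torsion from ∂_2 factors > 1: none. So H_1 = 0.
H_2: b_2 = 6 − 5 − 0 = 1; torsion from ∂_3 factors > 1: none. So H_2 = Z.

H_0 = Z,  H_1 = 0,  H_2 = Z.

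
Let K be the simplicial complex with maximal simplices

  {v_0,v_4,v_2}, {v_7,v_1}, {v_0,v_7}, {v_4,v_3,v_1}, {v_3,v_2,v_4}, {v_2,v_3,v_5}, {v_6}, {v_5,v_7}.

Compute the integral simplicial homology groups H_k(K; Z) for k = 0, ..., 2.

We work with the vertex ordering v_0 < v_1 < v_2 < v_3 < v_4 < v_5 < v_6 < v_7. The simplices of K, each written with vertices in increasing order, are:

  0-simplices (8): [v_0], [v_1], [v_2], [v_3], [v_4], [v_5], [v_6], [v_7]
  1-simplices (12): [v_0,v_2], [v_0,v_4], [v_0,v_7], [v_1,v_3], [v_1,v_4], [v_1,v_7], [v_2,v_3], [v_2,v_4], [v_2,v_5], [v_3,v_4], [v_3,v_5], [v_5,v_7]
  2-simplices (4): [v_0,v_2,v_4], [v_1,v_3,v_4], [v_2,v_3,v_4], [v_2,v_3,v_5]

Hence C_0 ≅ Z^8, C_1 ≅ Z^12, C_2 ≅ Z^4.

Boundary ∂_1: C_1 → C_0 sends each edge [p,q] (with p < q) to q − p. For instance
  ∂[v_0,v_7] = [v_7] − [v_0].
The resulting 8×12 matrix has rank 6, and its Smith normal form has invariant factors (1,1,1,1,1,1).

The boundary map ∂_2: C_2 → C_1 acts by ∂[p,q,r] = [q,r] − [p,r] + [p,q]. For instance
  ∂[v_0,v_2,v_4] = [v_2,v_4] − [v_0,v_4] + [v_0,v_2],
  ∂[v_2,v_3,v_5] = [v_3,v_5] − [v_2,v_5] + [v_2,v_3].
As a 12×4 matrix over Z this has rank 4, with invariant factors (1,1,1,1).

Computing H_k = (kernel of ∂_k) / (image of ∂_{k+1}):

  H_0: rank C_0 − rank ∂_1 = 8 − 6 = 2, and the invariant factors of ∂_1 are all 1, so H_0 ≅ Z^2.
  H_1: rank ker ∂_1 − rank ∂_2 = (12 − 6) − 4 = 2, and the invariant factors of ∂_2 are all 1, so H_1 ≅ Z^2.
  H_2: rank ker ∂_2 − rank ∂_3 = (4 − 4) − 0 = 0, and there is no ∂_3, so H_2 ≅ 0.

H_0 ≅ Z^2,  H_1 ≅ Z^2,  H_2 = 0.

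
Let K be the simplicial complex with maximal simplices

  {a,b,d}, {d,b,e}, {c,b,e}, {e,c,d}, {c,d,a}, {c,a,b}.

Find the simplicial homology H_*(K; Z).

H_0 ≅ Z,  H_1 = 0,  H_2 ≅ Z.

Fix the vertex order a < b < c < d < e and write every simplex with vertices in increasing order. Then dim K = 2 and the simplices of K are:

  0-simplices (5): a, b, c, d, e
  1-simplices (9): ab, ac, ad, bc, bd, be, cd, ce, de
  2-simplices (6): abc, abd, acd, bce, bde, cde

giving chain groups C_0 ≅ Z^5, C_1 ≅ Z^9, C_2 ≅ Z^6.

Boundary ∂_1: C_1 → C_0 sends each edge [p,q] (with p < q) to q − p. For instance
  ∂bc = c − b.
The resulting 5×9 matrix has rank 4, and its Smith normal form has invariant factors (1,1,1,1).

The boundary map ∂_2: C_2 → C_1 acts by ∂[p,q,r] = [q,r] − [p,r] + [p,q]. For instance
  ∂abd = bd − ad + ab,
  ∂bde = de − be + bd.
The resulting 9×6 matrix has rank 5, and its Smith normal form has invariant factors (1,1,1,1,1).

Now H_k = ker ∂_k / im ∂_{k+1}, so:

  H_0: rank C_0 − rank ∂_1 = 5 − 4 = 1, and the invariant factors of ∂_1 are all 1, so H_0 ≅ Z.
  H_1: rank ker ∂_1 − rank ∂_2 = (9 − 4) − 5 = 0, and the invariant factors of ∂_2 are all 1, so H_1 ≅ 0.
  H_2: rank ker ∂_2 − rank ∂_3 = (6 − 5) − 0 = 1, and there is no ∂_3, so H_2 ≅ Z.

As a check, the Euler characteristic is 5 − 9 + 6 = 2, which agrees with 1 − 0 + 1 = 2.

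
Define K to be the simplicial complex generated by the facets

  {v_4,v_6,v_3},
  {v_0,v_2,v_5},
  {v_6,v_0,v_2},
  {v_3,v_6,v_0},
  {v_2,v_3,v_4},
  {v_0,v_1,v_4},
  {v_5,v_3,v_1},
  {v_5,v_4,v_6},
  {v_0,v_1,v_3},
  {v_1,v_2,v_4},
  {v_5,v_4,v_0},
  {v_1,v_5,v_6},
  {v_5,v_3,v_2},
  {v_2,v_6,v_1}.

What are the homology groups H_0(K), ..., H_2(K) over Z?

H_0 ≅ Z,  H_1 ≅ Z^2,  H_2 ≅ Z.

Order the vertices as v_0 < v_1 < v_2 < v_3 < v_4 < v_5 < v_6. Listing each simplex with vertices in this order, K has dimension 2 with simplices:

  0-simplices (7): [v_0], [v_1], [v_2], [v_3], [v_4], [v_5], [v_6]
  1-simplices (21): (21 of them)
  2-simplices (14): (14 of them)

so the chain groups are C_0 ≅ Z^7, C_1 ≅ Z^21, C_2 ≅ Z^14.

Boundary ∂_1: C_1 → C_0 sends each edge [p,q] (with p < q) to q − p.
The resulting 7×21 matrix has rank 6, and its Smith normal form has invariant factors (1,1,1,1,1,1).

∂_2: C_2 → C_1 sends each 2-simplex [p,q,r] to [q,r] − [p,r] + [p,q]. For instance
  ∂[v_4,v_5,v_6] = [v_5,v_6] − [v_4,v_6] + [v_4,v_5],
  ∂[v_1,v_3,v_5] = [v_3,v_5] − [v_1,v_5] + [v_1,v_3].
This gives a 21×14 integer matrix of rank 13; reducing to Smith normal form yields diagonal entries (1,1,1,1,1,1,1,1,1,1,1,1,1).

Reading off H_k = ker ∂_k / im ∂_{k+1}:

  H_0: rank C_0 − rank ∂_1 = 7 − 6 = 1, and the invariant factors of ∂_1 are all 1, so H_0 ≅ Z.
  H_1: rank ker ∂_1 − rank ∂_2 = (21 − 6) − 13 = 2, and the invariant factors of ∂_2 are all 1, so H_1 ≅ Z^2.
  H_2: rank ker ∂_2 − rank ∂_3 = (14 − 13) − 0 = 1, and there is no ∂_3, so H_2 ≅ Z.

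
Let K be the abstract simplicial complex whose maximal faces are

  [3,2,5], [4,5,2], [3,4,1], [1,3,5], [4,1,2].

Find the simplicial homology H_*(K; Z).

H_0 = Z,  H_1 = Z,  H_2 = 0.

We work with the vertex ordering 1 < 2 < 3 < 4 < 5. The simplices of K, each written with vertices in increasing order, are:

  0-simplices (5): [1], [2], [3], [4], [5]
  1-simplices (10): [1,2], [1,3], [1,4], [1,5], [2,3], [2,4], [2,5], [3,4], [3,5], [4,5]
  2-simplices (5): [1,2,4], [1,3,4], [1,3,5], [2,3,5], [2,4,5]

so the chain groups are C_0 ≅ Z^5, C_1 ≅ Z^10, C_2 ≅ Z^5.

Boundary ∂_1: C_1 → C_0 is given by ∂[p,q] = [q] − [p]. For instance
  ∂[1,5] = [5] − [1].
As a 5×10 matrix over Z this has rank 4, with invariant factors (1,1,1,1).

Boundary ∂_2: C_2 → C_1 maps a triangle to the signed sum of its edges. For instance
  ∂[2,4,5] = [4,5] − [2,5] + [2,4],
  ∂[1,3,5] = [3,5] − [1,5] + [1,3].
The 10×5 boundary matrix has rank 5 and Smith normal form diag(1,1,1,1,1).

From H_k ≅ ker(∂_k) / im(∂_{k+1}) we obtain:

  H_0: rank C_0 − rank ∂_1 = 5 − 4 = 1, and the invariant factors of ∂_1 are all 1, so H_0 ≅ Z.
  H_1: rank ker ∂_1 − rank ∂_2 = (10 − 4) − 5 = 1, and the invariant factors of ∂_2 are all 1, so H_1 ≅ Z.
  H_2: rank ker ∂_2 − rank ∂_3 = (5 − 5) − 0 = 0, and there is no ∂_3, so H_2 ≅ 0.

(K is a triangulation of the Möbius band.)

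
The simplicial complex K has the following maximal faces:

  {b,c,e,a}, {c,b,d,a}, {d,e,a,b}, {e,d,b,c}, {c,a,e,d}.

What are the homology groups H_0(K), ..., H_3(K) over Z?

H_0 = Z,  H_1 = 0,  H_2 = 0,  H_3 = Z.

Take the total order a < b < c < d < e on the vertex set. Then K (dimension 3) consists of the simplices:

  0-simplices (5): a, b, c, d, e
  1-simplices (10): ab, ac, ad, ae, bc, bd, be, cd, ce, de
  2-simplices (10): abc, abd, abe, acd, ace, ade, bcd, bce, bde, cde
  3-simplices (5): abcd, abce, abde, acde, bcde

so the chain groups are C_0 ≅ Z^5, C_1 ≅ Z^10, C_2 ≅ Z^10, C_3 ≅ Z^5.

The boundary map ∂_1: C_1 → C_0 sends each edge [p,q] (with p < q) to q − p. For instance
  ∂bd = d − b.
This gives a 5×10 integer matrix of rank 4; reducing to Smith normal form yields diagonal entries (1,1,1,1).

Boundary ∂_2: C_2 → C_1 sends each 2-simplex [p,q,r] to [q,r] − [p,r] + [p,q]. For instance
  ∂bde = de − be + bd,
  ∂cde = de − ce + cd.
The resulting 10×10 matrix has rank 6, and its Smith normal form has invariant factors (1,1,1,1,1,1).

∂_3: C_3 → C_2 sends each 3-simplex σ to the alternating sum Σ_i (−1)^i (σ with its i-th vertex removed). For instance
  ∂acde = cde − ade + ace − acd,
  ∂abcd = bcd − acd + abd − abc.
The resulting 10×5 matrix has rank 4, and its Smith normal form has invariant factors (1,1,1,1).

Reading off H_k = ker ∂_k / im ∂_{k+1}:

  H_0: rank C_0 − rank ∂_1 = 5 − 4 = 1, and the invariant factors of ∂_1 are all 1, so H_0 ≅ Z.
  H_1: rank ker ∂_1 − rank ∂_2 = (10 − 4) − 6 = 0, and the invariant factors of ∂_2 are all 1, so H_1 ≅ 0.
  H_2: rank ker ∂_2 − rank ∂_3 = (10 − 6) − 4 = 0, and the invariant factors of ∂_3 are all 1, so H_2 ≅ 0.
  H_3: rank ker ∂_3 − rank ∂_4 = (5 − 4) − 0 = 1, and there is no ∂_4, so H_3 ≅ Z.

As a check, the Euler characteristic is 5 − 10 + 10 − 5 = 0, which agrees with 1 − 0 + 0 − 1 = 0.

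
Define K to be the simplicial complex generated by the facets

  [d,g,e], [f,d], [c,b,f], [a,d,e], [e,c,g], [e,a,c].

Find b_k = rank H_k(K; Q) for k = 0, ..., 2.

Take the total order a < b < c < d < e < f < g on the vertex set. Then K (dimension 2) consists of the simplices:

  0-simplices (7): a, b, c, d, e, f, g
  1-simplices (12): ac, ad, ae, bc, bf, ce, cf, cg, de, df, dg, eg
  2-simplices (5): ace, ade, bcf, ceg, deg

giving chain groups C_0 ≅ Z^7, C_1 ≅ Z^12, C_2 ≅ Z^5.

∂_1: C_1 → C_0 maps an edge to its endpoints' difference, ∂[p,q] = q − p.
The 7×12 boundary matrix has rank 6 and Smith normal form diag(1,1,1,1,1,1).

The boundary map ∂_2: C_2 → C_1 maps a triangle to the signed sum of its edges. For instance
  ∂ceg = eg − cg + ce,
  ∂bcf = cf − bf + bc.
This gives a 12×5 integer matrix of rank 5; reducing to Smith normal form yields diagonal entries (1,1,1,1,1).

Computing H_k = (kernel of ∂_k) / (image of ∂_{k+1}):

  H_0: rank C_0 − rank ∂_1 = 7 − 6 = 1, and the invariant factors of ∂_1 are all 1, so H_0 = Z.
  H_1: rank ker ∂_1 − rank ∂_2 = (12 − 6) − 5 = 1, and the invariant factors of ∂_2 are all 1, so H_1 = Z.
  H_2: rank ker ∂_2 − rank ∂_3 = (5 − 5) − 0 = 0, and there is no ∂_3, so H_2 = 0.

Hence the Betti numbers are b_0 = 1, b_1 = 1, b_2 = 0.

b_0 = 1, b_1 = 1, b_2 = 0.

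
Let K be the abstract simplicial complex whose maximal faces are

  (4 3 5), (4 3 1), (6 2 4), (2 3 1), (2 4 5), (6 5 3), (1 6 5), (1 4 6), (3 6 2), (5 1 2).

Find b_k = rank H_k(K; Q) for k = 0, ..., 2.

Take the total order 1 < 2 < 3 < 4 < 5 < 6 on the vertex set. Then K (dimension 2) consists of the simplices:

  0-simplices (6): [1], [2], [3], [4], [5], [6]
  1-simplices (15): [1,2], [1,3], [1,4], [1,5], [1,6], [2,3], [2,4], [2,5], [2,6], [3,4], [3,5], [3,6], [4,5], [4,6], [5,6]
  2-simplices (10): [1,2,3], [1,2,5], [1,3,4], [1,4,6], [1,5,6], [2,3,6], [2,4,5], [2,4,6], [3,4,5], [3,5,6]

giving chain groups C_0 ≅ Z^6, C_1 ≅ Z^15, C_2 ≅ Z^10.

∂_1: C_1 → C_0 is given by ∂[p,q] = [q] − [p]. For instance
  ∂[2,3] = [3] − [2].
This gives a 6×15 integer matrix of rank 5; reducing to Smith normal form yields diagonal entries (1,1,1,1,1).

The boundary map ∂_2: C_2 → C_1 maps a triangle to the signed sum of its edges. For instance
  ∂[3,4,5] = [4,5] − [3,5] + [3,4],
  ∂[2,4,6] = [4,6] − [2,6] + [2,4].
The resulting 15×10 matrix has rank 10, and its Smith normal form has invariant factors (1,1,1,1,1,1,1,1,1,2).

Reading off H_k = ker ∂_k / im ∂_{k+1}:

  H_0: rank C_0 − rank ∂_1 = 6 − 5 = 1, and the invariant factors of ∂_1 are all 1, so H_0 = Z.
  H_1: rank ker ∂_1 − rank ∂_2 = (15 − 5) − 10 = 0, and ∂_2 has invariant factor 2 > 1, so H_1 = Z/2.
  H_2: rank ker ∂_2 − rank ∂_3 = (10 − 10) − 0 = 0, and there is no ∂_3, so H_2 = 0.

(K is a triangulation of the real projective plane RP^2.)

Hence the Betti numbers are b_0 = 1, b_1 = 0, b_2 = 0.

b_0 = 1, b_1 = 0, b_2 = 0.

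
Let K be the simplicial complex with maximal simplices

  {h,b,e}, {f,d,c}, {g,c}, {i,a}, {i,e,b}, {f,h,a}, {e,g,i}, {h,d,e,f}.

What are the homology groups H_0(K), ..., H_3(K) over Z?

Take the total order a < b < c < d < e < f < g < h < i on the vertex set. Then K (dimension 3) consists of the simplices:

  0-simplices (9): a, b, c, d, e, f, g, h, i
  1-simplices (18): af, ah, ai, be, bh, bi, cd, cf, cg, de, df, dh, ef, eg, eh, ei, fh, gi
  2-simplices (9): afh, beh, bei, cdf, def, deh, dfh, efh, egi
  3-simplices (1): defh

Hence C_0 ≅ Z^9, C_1 ≅ Z^18, C_2 ≅ Z^9, C_3 ≅ Z^1.

The boundary map ∂_1: C_1 → C_0 maps an edge to its endpoints' difference, ∂[p,q] = q − p. For instance
  ∂de = e − d.
This gives a 9×18 integer matrix of rank 8; reducing to Smith normal form yields diagonal entries (1,1,1,1,1,1,1,1).

∂_2: C_2 → C_1 acts by ∂[p,q,r] = [q,r] − [p,r] + [p,q]. For instance
  ∂def = ef − df + de,
  ∂bei = ei − bi + be.
As a 18×9 matrix over Z this has rank 8, with invariant factors (1,1,1,1,1,1,1,1).

The boundary map ∂_3: C_3 → C_2 sends each 3-simplex σ to the alternating sum Σ_i (−1)^i (σ with its i-th vertex removed). For instance
  ∂defh = efh − dfh + deh − def.
As a 9×1 matrix over Z this has rank 1, with invariant factors (1).

Now H_k = ker ∂_k / im ∂_{k+1}, so:

  H_0: rank C_0 − rank ∂_1 = 9 − 8 = 1, and the invariant factors of ∂_1 are all 1, so H_0 ≅ Z.
  H_1: rank ker ∂_1 − rank ∂_2 = (18 − 8) − 8 = 2, and the invariant factors of ∂_2 are all 1, so H_1 ≅ Z^2.
  H_2: rank ker ∂_2 − rank ∂_3 = (9 − 8) − 1 = 0, and the invariant factors of ∂_3 are all 1, so H_2 ≅ 0.
  H_3: rank ker ∂_3 − rank ∂_4 = (1 − 1) − 0 = 0, and there is no ∂_4, so H_3 ≅ 0.

As a check, the Euler characteristic is 9 − 18 + 9 − 1 = -1, which agrees with 1 − 2 + 0 − 0 = -1.

H_0 = Z,  H_1 = Z^2,  H_2 = 0,  H_3 = 0.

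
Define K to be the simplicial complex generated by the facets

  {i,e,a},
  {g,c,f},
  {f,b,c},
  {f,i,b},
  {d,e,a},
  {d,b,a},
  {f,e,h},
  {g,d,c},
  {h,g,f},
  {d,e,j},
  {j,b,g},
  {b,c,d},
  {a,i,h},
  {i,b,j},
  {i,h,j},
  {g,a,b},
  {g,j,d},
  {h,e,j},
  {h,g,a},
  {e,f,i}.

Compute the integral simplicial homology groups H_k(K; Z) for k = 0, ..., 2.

Order the vertices as a < b < c < d < e < f < g < h < i < j. Listing each simplex with vertices in this order, K has dimension 2 with simplices:

  0-simplices (10): a, b, c, d, e, f, g, h, i, j
  1-simplices (30): ab, ad, ae, ag, ah, ai, bc, bd, bf, bg, bi, bj, cd, cf, cg, de, dg, dj, ef, eh, ei, ej, fg, fh, fi, gh, gj, hi, hj, ij
  2-simplices (20): abd, abg, ade, aei, agh, ahi, bcd, bcf, bfi, bgj, bij, cdg, cfg, dej, dgj, efh, efi, ehj, fgh, hij

Hence C_0 ≅ Z^10, C_1 ≅ Z^30, C_2 ≅ Z^20.

The boundary map ∂_1: C_1 → C_0 sends each edge [p,q] (with p < q) to q − p. For instance
  ∂cg = g − c.
This gives a 10×30 integer matrix of rank 9; reducing to Smith normal form yields diagonal entries (1,1,1,1,1,1,1,1,1).

∂_2: C_2 → C_1 maps a triangle to the signed sum of its edges. For instance
  ∂abg = bg − ag + ab,
  ∂bfi = fi − bi + bf.
This gives a 30×20 integer matrix of rank 20; reducing to Smith normal form yields diagonal entries (1,1,1,1,1,1,1,1,1,1,1,1,1,1,1,1,1,1,1,2).

From H_k ≅ ker(∂_k) / im(∂_{k+1}) we obtain:

  H_0: rank C_0 − rank ∂_1 = 10 − 9 = 1, and the invariant factors of ∂_1 are all 1, so H_0 = Z.
  H_1: rank ker ∂_1 − rank ∂_2 = (30 − 9) − 20 = 1, and ∂_2 has invariant factor 2 > 1, so H_1 = Z ⊕ Z_2.
  H_2: rank ker ∂_2 − rank ∂_3 = (20 − 20) − 0 = 0, and there is no ∂_3, so H_2 = 0.

As a check, the Euler characteristic is 10 − 30 + 20 = 0, which agrees with 1 − 1 + 0 = 0.

H_0 = Z,  H_1 = Z ⊕ Z_2,  H_2 = 0.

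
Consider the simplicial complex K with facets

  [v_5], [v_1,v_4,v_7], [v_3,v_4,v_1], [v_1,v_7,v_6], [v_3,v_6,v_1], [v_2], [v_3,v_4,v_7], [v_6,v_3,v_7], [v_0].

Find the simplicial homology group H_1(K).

H_1 ≅ 0.

K has 8 vertices, 9 edges, 6 triangles.
rank ∂_1 = 4, rank ∂_2 = 5 ⇒ b_1 = 9 − 4 − 5 = 0; all invariant factors of ∂_2 are 1 so no torsion. So H_1 ≅ 0.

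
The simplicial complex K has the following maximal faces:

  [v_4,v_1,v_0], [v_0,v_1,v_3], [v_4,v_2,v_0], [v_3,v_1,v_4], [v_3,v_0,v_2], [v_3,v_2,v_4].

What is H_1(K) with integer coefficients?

H_1 = 0.

Take the total order v_0 < v_1 < v_2 < v_3 < v_4 on the vertex set. Then K (dimension 2) consists of the simplices:

  0-simplices (5): [v_0], [v_1], [v_2], [v_3], [v_4]
  1-simplices (9): [v_0,v_1], [v_0,v_2], [v_0,v_3], [v_0,v_4], [v_1,v_3], [v_1,v_4], [v_2,v_3], [v_2,v_4], [v_3,v_4]
  2-simplices (6): [v_0,v_1,v_3], [v_0,v_1,v_4], [v_0,v_2,v_3], [v_0,v_2,v_4], [v_1,v_3,v_4], [v_2,v_3,v_4]

Hence C_0 ≅ Z^5, C_1 ≅ Z^9, C_2 ≅ Z^6.

The boundary map ∂_1: C_1 → C_0 maps an edge to its endpoints' difference, ∂[p,q] = q − p. For instance
  ∂[v_1,v_3] = [v_3] − [v_1].
This gives a 5×9 integer matrix of rank 4; reducing to Smith normal form yields diagonal entries (1,1,1,1).

∂_2: C_2 → C_1 maps a triangle to the signed sum of its edges. For instance
  ∂[v_2,v_3,v_4] = [v_3,v_4] − [v_2,v_4] + [v_2,v_3],
  ∂[v_1,v_3,v_4] = [v_3,v_4] − [v_1,v_4] + [v_1,v_3].
This gives a 9×6 integer matrix of rank 5; reducing to Smith normal form yields diagonal entries (1,1,1,1,1).

Computing H_k = (kernel of ∂_k) / (image of ∂_{k+1}):

  H_1: rank ker ∂_1 − rank ∂_2 = (9 − 4) − 5 = 0, and the invariant factors of ∂_2 are all 1, so H_1 = 0.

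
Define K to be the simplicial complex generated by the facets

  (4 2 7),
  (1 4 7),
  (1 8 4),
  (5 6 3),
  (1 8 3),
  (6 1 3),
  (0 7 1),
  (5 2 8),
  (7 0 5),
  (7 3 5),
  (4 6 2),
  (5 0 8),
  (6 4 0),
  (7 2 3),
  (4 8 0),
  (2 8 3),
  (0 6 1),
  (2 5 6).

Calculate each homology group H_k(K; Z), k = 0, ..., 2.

Fix the vertex order 0 < 1 < 2 < 3 < 4 < 5 < 6 < 7 < 8 and write every simplex with vertices in increasing order. Then dim K = 2 and the simplices of K are:

  0-simplices (9): [0], [1], [2], [3], [4], [5], [6], [7], [8]
  1-simplices (27): (27 of them)
  2-simplices (18): [0,1,6], [0,1,7], [0,4,6], [0,4,8], [0,5,7], [0,5,8], [1,3,6], [1,3,8], [1,4,7], [1,4,8], [2,3,7], [2,3,8], [2,4,6], [2,4,7], [2,5,6], [2,5,8], [3,5,6], [3,5,7]

Hence C_0 ≅ Z^9, C_1 ≅ Z^27, C_2 ≅ Z^18.

Boundary ∂_1: C_1 → C_0 sends each edge [p,q] (with p < q) to q − p.
The resulting 9×27 matrix has rank 8, and its Smith normal form has invariant factors (1,1,1,1,1,1,1,1).

Boundary ∂_2: C_2 → C_1 sends each 2-simplex [p,q,r] to [q,r] − [p,r] + [p,q]. For instance
  ∂[0,1,6] = [1,6] − [0,6] + [0,1],
  ∂[1,4,7] = [4,7] − [1,7] + [1,4].
As a 27×18 matrix over Z this has rank 18, with invariant factors (1,1,1,1,1,1,1,1,1,1,1,1,1,1,1,1,1,2).

From H_k ≅ ker(∂_k) / im(∂_{k+1}) we obtain:

  H_0: rank C_0 − rank ∂_1 = 9 − 8 = 1, and the invariant factors of ∂_1 are all 1, so H_0 = Z.
  H_1: rank ker ∂_1 − rank ∂_2 = (27 − 8) − 18 = 1, and ∂_2 has invariant factor 2 > 1, so H_1 = Z ⊕ Z/2Z.
  H_2: rank ker ∂_2 − rank ∂_3 = (18 − 18) − 0 = 0, and there is no ∂_3, so H_2 = 0.

(K is a triangulation of the Klein bottle.)

H_0 = Z,  H_1 = Z ⊕ Z/2Z,  H_2 = 0.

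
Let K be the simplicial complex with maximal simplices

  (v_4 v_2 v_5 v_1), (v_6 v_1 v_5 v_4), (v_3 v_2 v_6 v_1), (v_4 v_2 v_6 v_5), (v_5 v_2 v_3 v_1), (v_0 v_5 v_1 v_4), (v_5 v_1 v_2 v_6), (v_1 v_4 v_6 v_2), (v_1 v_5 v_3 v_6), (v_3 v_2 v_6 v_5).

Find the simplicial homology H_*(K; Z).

H_0 ≅ Z,  H_1 = 0,  H_2 = 0,  H_3 ≅ Z^2.

We work with the vertex ordering v_0 < v_1 < v_2 < v_3 < v_4 < v_5 < v_6. The simplices of K, each written with vertices in increasing order, are:

  0-simplices (7): [v_0], [v_1], [v_2], [v_3], [v_4], [v_5], [v_6]
  1-simplices (17): (17 of them)
  2-simplices (19): (19 of them)
  3-simplices (10): (10 of them)

giving chain groups C_0 ≅ Z^7, C_1 ≅ Z^17, C_2 ≅ Z^19, C_3 ≅ Z^10.

The boundary map ∂_1: C_1 → C_0 maps an edge to its endpoints' difference, ∂[p,q] = q − p. For instance
  ∂[v_0,v_5] = [v_5] − [v_0].
As a 7×17 matrix over Z this has rank 6, with invariant factors (1,1,1,1,1,1).

∂_2: C_2 → C_1 sends each 2-simplex [p,q,r] to [q,r] − [p,r] + [p,q]. For instance
  ∂[v_1,v_3,v_5] = [v_3,v_5] − [v_1,v_5] + [v_1,v_3],
  ∂[v_2,v_5,v_6] = [v_5,v_6] − [v_2,v_6] + [v_2,v_5].
As a 17×19 matrix over Z this has rank 11, with invariant factors (1,1,1,1,1,1,1,1,1,1,1).

∂_3: C_3 → C_2 sends each 3-simplex σ to the alternating sum Σ_i (−1)^i (σ with its i-th vertex removed). For instance
  ∂[v_1,v_2,v_3,v_6] = [v_2,v_3,v_6] − [v_1,v_3,v_6] + [v_1,v_2,v_6] − [v_1,v_2,v_3],
  ∂[v_1,v_4,v_5,v_6] = [v_4,v_5,v_6] − [v_1,v_5,v_6] + [v_1,v_4,v_6] − [v_1,v_4,v_5].
As a 19×10 matrix over Z this has rank 8, with invariant factors (1,1,1,1,1,1,1,1).

From H_k ≅ ker(∂_k) / im(∂_{k+1}) we obtain:

  H_0: rank C_0 − rank ∂_1 = 7 − 6 = 1, and the invariant factors of ∂_1 are all 1, so H_0 ≅ Z.
  H_1: rank ker ∂_1 − rank ∂_2 = (17 − 6) − 11 = 0, and the invariant factors of ∂_2 are all 1, so H_1 ≅ 0.
  H_2: rank ker ∂_2 − rank ∂_3 = (19 − 11) − 8 = 0, and the invariant factors of ∂_3 are all 1, so H_2 ≅ 0.
  H_3: rank ker ∂_3 − rank ∂_4 = (10 − 8) − 0 = 2, and there is no ∂_4, so H_3 ≅ Z^2.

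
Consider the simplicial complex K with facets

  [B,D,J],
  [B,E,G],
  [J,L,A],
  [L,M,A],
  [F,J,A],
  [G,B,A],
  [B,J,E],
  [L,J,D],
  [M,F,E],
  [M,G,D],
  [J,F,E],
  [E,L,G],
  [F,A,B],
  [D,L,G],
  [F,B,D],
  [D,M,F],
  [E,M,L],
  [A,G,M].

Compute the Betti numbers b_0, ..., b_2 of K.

b_0 = 1, b_1 = 1, b_2 = 0.

Take the total order A < B < D < E < F < G < J < L < M on the vertex set. Then K (dimension 2) consists of the simplices:

  0-simplices (9): A, B, D, E, F, G, J, L, M
  1-simplices (27): AB, AF, AG, AJ, AL, AM, BD, BE, BF, BG, BJ, DF, DG, DJ, DL, DM, EF, EG, EJ, EL, EM, FJ, FM, GL, GM, JL, LM
  2-simplices (18): ABF, ABG, AFJ, AGM, AJL, ALM, BDF, BDJ, BEG, BEJ, DFM, DGL, DGM, DJL, EFJ, EFM, EGL, ELM

giving chain groups C_0 ≅ Z^9, C_1 ≅ Z^27, C_2 ≅ Z^18.

∂_1: C_1 → C_0 sends each edge [p,q] (with p < q) to q − p. For instance
  ∂EM = M − E.
This gives a 9×27 integer matrix of rank 8; reducing to Smith normal form yields diagonal entries (1,1,1,1,1,1,1,1).

∂_2: C_2 → C_1 maps a triangle to the signed sum of its edges. For instance
  ∂DJL = JL − DL + DJ,
  ∂EGL = GL − EL + EG.
The resulting 27×18 matrix has rank 18, and its Smith normal form has invariant factors (1,1,1,1,1,1,1,1,1,1,1,1,1,1,1,1,1,2).

Computing H_k = (kernel of ∂_k) / (image of ∂_{k+1}):

  H_0: rank C_0 − rank ∂_1 = 9 − 8 = 1, and the invariant factors of ∂_1 are all 1, so H_0 = Z.
  H_1: rank ker ∂_1 − rank ∂_2 = (27 − 8) − 18 = 1, and ∂_2 has invariant factor 2 > 1, so H_1 = Z ⊕ Z/2.
  H_2: rank ker ∂_2 − rank ∂_3 = (18 − 18) − 0 = 0, and there is no ∂_3, so H_2 = 0.

Hence the Betti numbers are b_0 = 1, b_1 = 1, b_2 = 0.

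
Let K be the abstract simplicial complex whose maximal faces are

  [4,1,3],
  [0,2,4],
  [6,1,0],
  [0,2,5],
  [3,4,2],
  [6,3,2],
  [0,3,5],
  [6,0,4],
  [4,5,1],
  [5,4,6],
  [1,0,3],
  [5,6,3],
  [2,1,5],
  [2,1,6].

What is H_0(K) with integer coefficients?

Fix the vertex order 0 < 1 < 2 < 3 < 4 < 5 < 6 and write every simplex with vertices in increasing order. Then dim K = 2 and the simplices of K are:

  0-simplices (7): [0], [1], [2], [3], [4], [5], [6]
  1-simplices (21): [0,1], [0,2], [0,3], [0,4], [0,5], [0,6], [1,2], [1,3], [1,4], [1,5], [1,6], [2,3], [2,4], [2,5], [2,6], [3,4], [3,5], [3,6], [4,5], [4,6], [5,6]
  2-simplices (14): [0,1,3], [0,1,6], [0,2,4], [0,2,5], [0,3,5], [0,4,6], [1,2,5], [1,2,6], [1,3,4], [1,4,5], [2,3,4], [2,3,6], [3,5,6], [4,5,6]

Hence C_0 ≅ Z^7, C_1 ≅ Z^21, C_2 ≅ Z^14.

Boundary ∂_1: C_1 → C_0 is given by ∂[p,q] = [q] − [p]. For instance
  ∂[3,6] = [6] − [3].
As a 7×21 matrix over Z this has rank 6, with invariant factors (1,1,1,1,1,1).

The boundary map ∂_2: C_2 → C_1 sends each 2-simplex [p,q,r] to [q,r] − [p,r] + [p,q]. For instance
  ∂[0,2,5] = [2,5] − [0,5] + [0,2],
  ∂[1,2,6] = [2,6] − [1,6] + [1,2].
The resulting 21×14 matrix has rank 13, and its Smith normal form has invariant factors (1,1,1,1,1,1,1,1,1,1,1,1,1).

Now H_k = ker ∂_k / im ∂_{k+1}, so:

  H_0: rank C_0 − rank ∂_1 = 7 − 6 = 1, and the invariant factors of ∂_1 are all 1, so H_0 ≅ Z.

(K is a triangulation of the torus T^2.)

H_0 ≅ Z.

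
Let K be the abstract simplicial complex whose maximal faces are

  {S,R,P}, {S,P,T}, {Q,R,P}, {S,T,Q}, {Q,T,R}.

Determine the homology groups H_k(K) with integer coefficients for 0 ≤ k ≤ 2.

Order the vertices as P < Q < R < S < T. Listing each simplex with vertices in this order, K has dimension 2 with simplices:

  0-simplices (5): P, Q, R, S, T
  1-simplices (10): PQ, PR, PS, PT, QR, QS, QT, RS, RT, ST
  2-simplices (5): PQR, PRS, PST, QRT, QST

Hence C_0 ≅ Z^5, C_1 ≅ Z^10, C_2 ≅ Z^5.

The boundary map ∂_1: C_1 → C_0 sends each edge [p,q] (with p < q) to q − p. For instance
  ∂PR = R − P.
This gives a 5×10 integer matrix of rank 4; reducing to Smith normal form yields diagonal entries (1,1,1,1).

The boundary map ∂_2: C_2 → C_1 maps a triangle to the signed sum of its edges. For instance
  ∂PQR = QR − PR + PQ,
  ∂PST = ST − PT + PS.
The resulting 10×5 matrix has rank 5, and its Smith normal form has invariant factors (1,1,1,1,1).

Now H_k = ker ∂_k / im ∂_{k+1}, so:

  H_0: rank C_0 − rank ∂_1 = 5 − 4 = 1, and the invariant factors of ∂_1 are all 1, so H_0 = Z.
  H_1: rank ker ∂_1 − rank ∂_2 = (10 − 4) − 5 = 1, and the invariant factors of ∂_2 are all 1, so H_1 = Z.
  H_2: rank ker ∂_2 − rank ∂_3 = (5 − 5) − 0 = 0, and there is no ∂_3, so H_2 = 0.

As a check, the Euler characteristic is 5 − 10 + 5 = 0, which agrees with 1 − 1 + 0 = 0.
(K is a triangulation of the Möbius band.)

H_0 = Z,  H_1 = Z,  H_2 = 0.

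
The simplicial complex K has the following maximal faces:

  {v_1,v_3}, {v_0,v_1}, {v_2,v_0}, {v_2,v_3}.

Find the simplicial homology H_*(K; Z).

We work with the vertex ordering v_0 < v_1 < v_2 < v_3. The simplices of K, each written with vertices in increasing order, are:

  0-simplices (4): [v_0], [v_1], [v_2], [v_3]
  1-simplices (4): [v_0,v_1], [v_0,v_2], [v_1,v_3], [v_2,v_3]

Hence C_0 ≅ Z^4, C_1 ≅ Z^4.

Boundary ∂_1: C_1 → C_0 maps an edge to its endpoints' difference, ∂[p,q] = q − p.
As a 4×4 matrix over Z this has rank 3, with invariant factors (1,1,1).

Now H_k = ker ∂_k / im ∂_{k+1}, so:

  H_0: rank C_0 − rank ∂_1 = 4 − 3 = 1, and the invariant factors of ∂_1 are all 1, so H_0 = Z.
  H_1: rank ker ∂_1 − rank ∂_2 = (4 − 3) − 0 = 1, and there is no ∂_2, so H_1 = Z.

As a check, the Euler characteristic is 4 − 4 = 0, which agrees with 1 − 1 = 0.
(K is a triangulation of the circle S^1.)

H_0 = Z,  H_1 = Z.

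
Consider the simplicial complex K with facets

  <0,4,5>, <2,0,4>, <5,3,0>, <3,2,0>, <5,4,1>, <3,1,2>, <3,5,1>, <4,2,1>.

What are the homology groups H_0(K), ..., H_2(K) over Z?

Fix the vertex order 0 < 1 < 2 < 3 < 4 < 5 and write every simplex with vertices in increasing order. Then dim K = 2 and the simplices of K are:

  0-simplices (6): [0], [1], [2], [3], [4], [5]
  1-simplices (12): [0,2], [0,3], [0,4], [0,5], [1,2], [1,3], [1,4], [1,5], [2,3], [2,4], [3,5], [4,5]
  2-simplices (8): [0,2,3], [0,2,4], [0,3,5], [0,4,5], [1,2,3], [1,2,4], [1,3,5], [1,4,5]

giving chain groups C_0 ≅ Z^6, C_1 ≅ Z^12, C_2 ≅ Z^8.

The boundary map ∂_1: C_1 → C_0 maps an edge to its endpoints' difference, ∂[p,q] = q − p. For instance
  ∂[1,5] = [5] − [1].
This gives a 6×12 integer matrix of rank 5; reducing to Smith normal form yields diagonal entries (1,1,1,1,1).

∂_2: C_2 → C_1 maps a triangle to the signed sum of its edges. For instance
  ∂[0,2,4] = [2,4] − [0,4] + [0,2],
  ∂[1,3,5] = [3,5] − [1,5] + [1,3].
This gives a 12×8 integer matrix of rank 7; reducing to Smith normal form yields diagonal entries (1,1,1,1,1,1,1).

From H_k ≅ ker(∂_k) / im(∂_{k+1}) we obtain:

  H_0: rank C_0 − rank ∂_1 = 6 − 5 = 1, and the invariant factors of ∂_1 are all 1, so H_0 = Z.
  H_1: rank ker ∂_1 − rank ∂_2 = (12 − 5) − 7 = 0, and the invariant factors of ∂_2 are all 1, so H_1 = 0.
  H_2: rank ker ∂_2 − rank ∂_3 = (8 − 7) − 0 = 1, and there is no ∂_3, so H_2 = Z.

H_0 ≅ Z,  H_1 = 0,  H_2 ≅ Z.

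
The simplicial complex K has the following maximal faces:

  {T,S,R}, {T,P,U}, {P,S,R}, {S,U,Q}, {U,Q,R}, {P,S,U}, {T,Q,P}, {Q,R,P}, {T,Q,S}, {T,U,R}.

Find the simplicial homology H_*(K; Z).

Take the total order P < Q < R < S < T < U on the vertex set. Then K (dimension 2) consists of the simplices:

  0-simplices (6): P, Q, R, S, T, U
  1-simplices (15): PQ, PR, PS, PT, PU, QR, QS, QT, QU, RS, RT, RU, ST, SU, TU
  2-simplices (10): PQR, PQT, PRS, PSU, PTU, QRU, QST, QSU, RST, RTU

Hence C_0 ≅ Z^6, C_1 ≅ Z^15, C_2 ≅ Z^10.

Boundary ∂_1: C_1 → C_0 sends each edge [p,q] (with p < q) to q − p.
The 6×15 boundary matrix has rank 5 and Smith normal form diag(1,1,1,1,1).

The boundary map ∂_2: C_2 → C_1 sends each 2-simplex [p,q,r] to [q,r] − [p,r] + [p,q]. For instance
  ∂QST = ST − QT + QS,
  ∂QSU = SU − QU + QS.
The resulting 15×10 matrix has rank 10, and its Smith normal form has invariant factors (1,1,1,1,1,1,1,1,1,2).

Computing H_k = (kernel of ∂_k) / (image of ∂_{k+1}):

  H_0: rank C_0 − rank ∂_1 = 6 − 5 = 1, and the invariant factors of ∂_1 are all 1, so H_0 ≅ Z.
  H_1: rank ker ∂_1 − rank ∂_2 = (15 − 5) − 10 = 0, and ∂_2 has invariant factor 2 > 1, so H_1 ≅ Z/2.
  H_2: rank ker ∂_2 − rank ∂_3 = (10 − 10) − 0 = 0, and there is no ∂_3, so H_2 ≅ 0.

(K is a triangulation of the real projective plane RP^2.)

H_0 = Z,  H_1 = Z/2,  H_2 = 0.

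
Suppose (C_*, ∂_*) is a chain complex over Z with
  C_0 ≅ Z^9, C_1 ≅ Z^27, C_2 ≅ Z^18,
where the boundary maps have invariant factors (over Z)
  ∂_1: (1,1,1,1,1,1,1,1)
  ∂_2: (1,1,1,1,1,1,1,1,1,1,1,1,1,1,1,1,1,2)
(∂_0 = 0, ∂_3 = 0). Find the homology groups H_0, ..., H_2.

H_0 ≅ Z,  H_1 ≅ Z ⊕ Z/2Z,  H_2 = 0.

H_0: b_0 = 9 − 0 − 8 = 1; torsion from ∂_1 factors > 1: none. So H_0 ≅ Z.
H_1: b_1 = 27 − 8 − 18 = 1; torsion from ∂_2 factors > 1: [2]. So H_1 ≅ Z ⊕ Z/2Z.
H_2: b_2 = 18 − 18 − 0 = 0; torsion from ∂_3 factors > 1: none. So H_2 ≅ 0.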